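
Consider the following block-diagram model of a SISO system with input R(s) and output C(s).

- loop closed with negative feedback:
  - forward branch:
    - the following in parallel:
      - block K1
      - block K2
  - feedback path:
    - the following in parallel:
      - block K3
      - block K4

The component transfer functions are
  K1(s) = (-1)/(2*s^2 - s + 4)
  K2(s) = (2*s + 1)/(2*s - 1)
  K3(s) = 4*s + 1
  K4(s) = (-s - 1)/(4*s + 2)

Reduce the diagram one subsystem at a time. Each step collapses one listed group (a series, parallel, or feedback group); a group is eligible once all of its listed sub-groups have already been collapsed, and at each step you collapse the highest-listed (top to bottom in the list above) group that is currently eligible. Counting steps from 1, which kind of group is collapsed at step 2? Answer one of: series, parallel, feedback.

Reducing step by step:

[1] add K1, K2 (parallel)
[2] add K3, K4 (parallel)
[3] close the feedback loop around (K1+K2), (K3+K4)
So the answer for step 2 is parallel.

Answer: parallel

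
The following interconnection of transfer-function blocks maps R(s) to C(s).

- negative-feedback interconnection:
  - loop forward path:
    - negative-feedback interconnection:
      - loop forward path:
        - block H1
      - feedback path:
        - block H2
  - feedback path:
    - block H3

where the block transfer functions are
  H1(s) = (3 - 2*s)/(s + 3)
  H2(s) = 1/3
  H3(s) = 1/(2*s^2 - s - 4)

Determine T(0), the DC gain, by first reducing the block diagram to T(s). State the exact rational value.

The answer is 12/13.

Reasoning:
Step 1. collapse the loop (H1 forward, H2 return): (9 - 6*s)/(s + 12)
Step 2. close the feedback loop around [H1/(1+H1*H2)], H3: (-12*s^3 + 24*s^2 + 15*s - 36)/(2*s^3 + 23*s^2 - 22*s - 39)
That last expression is T(s); at s = 0 only the constant terms survive, so T(0) = -36/(-39) = 12/13.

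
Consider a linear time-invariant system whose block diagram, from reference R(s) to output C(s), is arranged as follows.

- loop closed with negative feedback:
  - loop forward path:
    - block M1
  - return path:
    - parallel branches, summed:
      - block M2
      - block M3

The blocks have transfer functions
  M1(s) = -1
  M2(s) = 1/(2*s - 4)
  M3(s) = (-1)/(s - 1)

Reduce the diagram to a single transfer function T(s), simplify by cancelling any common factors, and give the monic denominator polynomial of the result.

(1) add M2, M3 (parallel); result (3 - s)/(2*s^2 - 6*s + 4)
(2) close the feedback loop around M1, (M2+M3); result (-2*s^2 + 6*s - 4)/(2*s^2 - 5*s + 1)
The result of step 2 is T(s) in lowest terms. Its denominator has leading coefficient 2; dividing the denominator through by 2 makes it monic.

Answer: s^2 - 5*s/2 + 1/2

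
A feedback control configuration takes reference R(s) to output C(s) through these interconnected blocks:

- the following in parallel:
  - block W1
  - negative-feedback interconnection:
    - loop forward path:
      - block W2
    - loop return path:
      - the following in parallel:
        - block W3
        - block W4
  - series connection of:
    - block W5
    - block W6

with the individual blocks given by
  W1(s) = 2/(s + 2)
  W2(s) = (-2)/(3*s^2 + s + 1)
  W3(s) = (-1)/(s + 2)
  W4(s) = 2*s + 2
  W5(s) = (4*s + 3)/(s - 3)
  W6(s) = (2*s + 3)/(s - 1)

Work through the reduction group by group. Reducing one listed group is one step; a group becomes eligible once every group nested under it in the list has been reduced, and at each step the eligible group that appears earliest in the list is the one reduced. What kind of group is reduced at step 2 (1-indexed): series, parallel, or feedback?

Answer: feedback

Working:
1. combine W3, W4 in parallel
2. close the feedback loop around W2, (W3+W4)
3. cascade W5, W6
4. combine W1, [W2/(1+W2*(W3+W4))], (W5*W6) in parallel
At step 2 the group reduced is feedback.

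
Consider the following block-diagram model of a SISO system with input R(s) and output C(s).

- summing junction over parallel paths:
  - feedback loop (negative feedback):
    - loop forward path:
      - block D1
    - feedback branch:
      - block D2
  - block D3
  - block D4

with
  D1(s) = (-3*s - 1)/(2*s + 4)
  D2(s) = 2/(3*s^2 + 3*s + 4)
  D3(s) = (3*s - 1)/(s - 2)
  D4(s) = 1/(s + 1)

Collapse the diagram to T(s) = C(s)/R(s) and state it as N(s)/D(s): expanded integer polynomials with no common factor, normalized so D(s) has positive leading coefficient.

Step 1. feedback reduction of D1, D2 gives (-9*s^3 - 12*s^2 - 15*s - 4)/(6*s^3 + 18*s^2 + 14*s + 14)
Step 2. sum the parallel branches [D1/(1+D1*D2)], D3, D4, which is the overall transfer function T(s) = C(s)/R(s) in lowest terms

Final answer: (9*s^5 + 69*s^4 + 93*s^3 + 65*s^2 + 34*s - 34)/(6*s^5 + 12*s^4 - 16*s^3 - 36*s^2 - 42*s - 28)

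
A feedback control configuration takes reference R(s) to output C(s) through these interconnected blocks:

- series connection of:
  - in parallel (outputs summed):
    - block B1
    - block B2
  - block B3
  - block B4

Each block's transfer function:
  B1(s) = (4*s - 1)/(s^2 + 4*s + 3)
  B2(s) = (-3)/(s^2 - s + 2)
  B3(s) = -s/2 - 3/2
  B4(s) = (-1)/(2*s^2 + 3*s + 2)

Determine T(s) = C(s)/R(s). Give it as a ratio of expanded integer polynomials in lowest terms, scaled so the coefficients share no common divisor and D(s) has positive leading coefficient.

Step 1 - combine B1, B2 in parallel; result (4*s^3 - 8*s^2 - 3*s - 11)/(s^4 + 3*s^3 + s^2 + 5*s + 6)
Step 2 - series reduction of (B1+B2), B3, B4, which is the overall transfer function T(s) = C(s)/R(s) in lowest terms

Therefore the answer is (4*s^3 - 8*s^2 - 3*s - 11)/(4*s^5 + 6*s^4 + 8*s^3 + 14*s^2 + 16*s + 8).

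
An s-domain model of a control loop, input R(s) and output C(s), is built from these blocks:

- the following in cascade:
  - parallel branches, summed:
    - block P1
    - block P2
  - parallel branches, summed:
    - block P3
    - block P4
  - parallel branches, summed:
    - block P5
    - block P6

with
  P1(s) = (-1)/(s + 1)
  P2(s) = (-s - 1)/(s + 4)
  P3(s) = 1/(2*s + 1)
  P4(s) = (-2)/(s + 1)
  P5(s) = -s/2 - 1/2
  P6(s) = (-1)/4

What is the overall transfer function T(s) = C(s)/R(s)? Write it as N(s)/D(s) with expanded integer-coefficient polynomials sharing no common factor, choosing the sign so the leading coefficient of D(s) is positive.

Reducing step by step:

Step 1: sum the parallel branches P1, P2: (-s^2 - 3*s - 5)/(s^2 + 5*s + 4)
Step 2: add P3, P4 (parallel): (-3*s - 1)/(2*s^2 + 3*s + 1)
Step 3: parallel reduction of P5, P6: -s/2 - 3/4
Step 4: series reduction of (P1+P2), (P3+P4), (P5+P6) - this is the overall T(s), already in the required normalized form

Answer: (-6*s^4 - 29*s^3 - 66*s^2 - 64*s - 15)/(8*s^4 + 52*s^3 + 96*s^2 + 68*s + 16)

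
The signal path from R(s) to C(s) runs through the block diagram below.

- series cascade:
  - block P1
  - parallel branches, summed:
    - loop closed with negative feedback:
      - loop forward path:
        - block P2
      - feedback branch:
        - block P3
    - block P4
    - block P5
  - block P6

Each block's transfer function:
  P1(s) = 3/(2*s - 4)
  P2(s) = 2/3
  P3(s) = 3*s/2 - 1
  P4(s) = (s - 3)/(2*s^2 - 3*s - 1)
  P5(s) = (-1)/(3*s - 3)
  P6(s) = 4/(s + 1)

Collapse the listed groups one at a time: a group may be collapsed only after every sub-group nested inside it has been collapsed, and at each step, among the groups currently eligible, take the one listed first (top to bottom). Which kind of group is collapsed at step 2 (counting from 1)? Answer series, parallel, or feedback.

Step 1. feedback reduction of P2, P3
Step 2. combine [P2/(1+P2*P3)], P4, P5 in parallel
Step 3. combine P1, ([P2/(1+P2*P3)]+P4+P5), P6 in series
Step 2 collapses a parallel group.

Final answer: parallel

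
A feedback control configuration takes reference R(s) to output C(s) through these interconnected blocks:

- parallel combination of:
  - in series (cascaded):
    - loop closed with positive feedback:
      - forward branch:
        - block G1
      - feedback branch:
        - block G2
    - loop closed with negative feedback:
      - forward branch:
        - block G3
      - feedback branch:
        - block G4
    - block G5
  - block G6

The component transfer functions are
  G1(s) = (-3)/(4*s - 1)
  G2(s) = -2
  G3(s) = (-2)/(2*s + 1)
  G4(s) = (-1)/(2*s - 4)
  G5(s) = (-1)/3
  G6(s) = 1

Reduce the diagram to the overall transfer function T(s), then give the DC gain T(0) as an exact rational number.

(1) apply the feedback formula to G1, G2 -> (-3)/(4*s - 7)
(2) apply the feedback formula to G3, G4 -> (4 - 2*s)/(2*s^2 - 3*s - 1)
(3) cascade [G1/(1-G1*G2)], [G3/(1+G3*G4)], G5 -> (4 - 2*s)/(8*s^3 - 26*s^2 + 17*s + 7)
(4) reduce the parallel group ([G1/(1-G1*G2)]*[G3/(1+G3*G4)]*G5), G6 -> (8*s^3 - 26*s^2 + 15*s + 11)/(8*s^3 - 26*s^2 + 17*s + 7)
Evaluating the step-4 result (the overall T(s)) at s = 0 gives T(0) = 11/7.

Therefore the answer is 11/7.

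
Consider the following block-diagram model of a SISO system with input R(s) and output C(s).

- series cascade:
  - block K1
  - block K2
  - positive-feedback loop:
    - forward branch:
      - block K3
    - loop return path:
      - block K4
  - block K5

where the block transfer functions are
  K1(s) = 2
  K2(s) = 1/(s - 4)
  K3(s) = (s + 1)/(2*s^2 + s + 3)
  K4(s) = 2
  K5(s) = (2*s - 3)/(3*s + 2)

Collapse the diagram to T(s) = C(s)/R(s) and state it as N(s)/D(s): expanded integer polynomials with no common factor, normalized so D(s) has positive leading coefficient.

Reducing step by step:

1. collapse the loop (K3 forward, K4 return); result (s + 1)/(2*s^2 - s + 1)
2. multiply K1, K2, [K3/(1-K3*K4)], K5 (series), giving the overall T(s)

Answer: (4*s^2 - 2*s - 6)/(6*s^4 - 23*s^3 - 3*s^2 - 2*s - 8)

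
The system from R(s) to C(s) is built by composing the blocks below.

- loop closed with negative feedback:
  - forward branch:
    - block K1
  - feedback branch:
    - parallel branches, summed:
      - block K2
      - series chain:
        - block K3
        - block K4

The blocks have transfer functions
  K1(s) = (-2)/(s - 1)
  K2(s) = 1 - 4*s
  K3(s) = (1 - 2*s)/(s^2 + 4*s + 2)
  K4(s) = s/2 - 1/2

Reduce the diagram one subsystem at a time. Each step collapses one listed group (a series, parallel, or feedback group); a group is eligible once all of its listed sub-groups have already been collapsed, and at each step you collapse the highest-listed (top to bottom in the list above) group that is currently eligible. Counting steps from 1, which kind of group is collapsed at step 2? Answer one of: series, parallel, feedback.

Step 1. reduce the series chain K3, K4
Step 2. add K2, (K3*K4) (parallel)
Step 3. apply the feedback formula to K1, (K2+(K3*K4))
The group at step 2 is a parallel group.

Hence the answer: parallel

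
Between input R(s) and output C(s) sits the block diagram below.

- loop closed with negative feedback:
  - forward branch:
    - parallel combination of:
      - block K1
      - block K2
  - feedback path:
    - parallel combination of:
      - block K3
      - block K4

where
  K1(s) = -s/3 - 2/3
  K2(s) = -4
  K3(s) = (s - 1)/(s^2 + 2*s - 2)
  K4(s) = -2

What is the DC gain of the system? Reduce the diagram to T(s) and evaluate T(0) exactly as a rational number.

Reducing step by step:

Step 1. sum the parallel branches K1, K2: -s/3 - 14/3
Step 2. add K3, K4 (parallel): (-2*s^2 - 3*s + 3)/(s^2 + 2*s - 2)
Step 3. feedback reduction of (K1+K2), (K3+K4): (-s^3 - 16*s^2 - 26*s + 28)/(2*s^3 + 34*s^2 + 45*s - 48)
Step 3 gives the overall T(s). Then T(0) = 28/(-48) = -7/12.

Answer: -7/12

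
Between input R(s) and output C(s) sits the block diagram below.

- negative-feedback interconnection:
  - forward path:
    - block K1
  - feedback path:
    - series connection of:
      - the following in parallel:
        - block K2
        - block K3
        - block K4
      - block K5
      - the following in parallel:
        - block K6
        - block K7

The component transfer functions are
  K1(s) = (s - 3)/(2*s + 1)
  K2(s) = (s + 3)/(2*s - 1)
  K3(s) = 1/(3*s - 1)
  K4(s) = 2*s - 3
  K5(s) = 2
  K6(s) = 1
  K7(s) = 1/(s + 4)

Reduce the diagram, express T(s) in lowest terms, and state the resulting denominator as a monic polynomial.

The answer is s^5 + 5*s^4/12 - 181*s^3/12 + 275*s^2/8 - 283*s/8 + 107/12.

Reasoning:
(1) add K2, K3, K4 (parallel), giving (12*s^3 - 25*s^2 + 27*s - 7)/(6*s^2 - 5*s + 1)
(2) combine K6, K7 in parallel, giving (s + 5)/(s + 4)
(3) cascade (K2+K3+K4), K5, (K6+K7), giving (24*s^4 + 70*s^3 - 196*s^2 + 256*s - 70)/(6*s^3 + 19*s^2 - 19*s + 4)
(4) collapse the loop (K1 forward, ((K2+K3+K4)*K5*(K6+K7)) return), giving (6*s^4 + s^3 - 76*s^2 + 61*s - 12)/(24*s^5 + 10*s^4 - 362*s^3 + 825*s^2 - 849*s + 214)
T(s) is the step-4 result (common factors already cancelled). Leading coefficient of the denominator: 24. Divide through by 24 for the monic polynomial.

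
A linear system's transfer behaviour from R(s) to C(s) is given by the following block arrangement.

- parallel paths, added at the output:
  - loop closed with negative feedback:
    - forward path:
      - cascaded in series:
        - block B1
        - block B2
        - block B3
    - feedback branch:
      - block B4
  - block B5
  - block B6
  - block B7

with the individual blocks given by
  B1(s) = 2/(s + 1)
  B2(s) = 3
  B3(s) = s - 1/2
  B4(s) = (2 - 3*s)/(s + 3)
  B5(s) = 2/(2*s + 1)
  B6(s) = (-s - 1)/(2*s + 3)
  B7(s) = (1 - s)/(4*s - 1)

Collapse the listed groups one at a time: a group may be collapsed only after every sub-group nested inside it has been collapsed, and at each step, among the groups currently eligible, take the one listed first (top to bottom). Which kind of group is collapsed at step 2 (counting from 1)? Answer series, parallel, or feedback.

Step 1. reduce the series chain B1, B2, B3
Step 2. close the feedback loop around (B1*B2*B3), B4
Step 3. reduce the parallel group [(B1*B2*B3)/(1+(B1*B2*B3)*B4)], B5, B6, B7
Step 2 collapses a feedback group.

Answer: feedback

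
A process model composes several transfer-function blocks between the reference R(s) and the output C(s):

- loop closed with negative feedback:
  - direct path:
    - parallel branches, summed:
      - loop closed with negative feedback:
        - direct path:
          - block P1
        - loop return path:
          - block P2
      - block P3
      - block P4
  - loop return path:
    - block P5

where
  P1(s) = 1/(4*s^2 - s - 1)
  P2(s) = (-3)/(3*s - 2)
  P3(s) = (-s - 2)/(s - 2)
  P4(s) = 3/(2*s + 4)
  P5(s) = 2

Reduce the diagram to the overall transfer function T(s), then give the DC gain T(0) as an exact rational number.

1. reduce the feedback loop with forward P1 and return P2 -> (3*s - 2)/(12*s^3 - 11*s^2 - s - 1)
2. reduce the parallel group [P1/(1+P1*P2)], P3, P4 -> (-24*s^5 - 38*s^4 - 105*s^3 + 157*s^2 - 5*s + 30)/(24*s^5 - 22*s^4 - 98*s^3 + 86*s^2 + 8*s + 8)
3. close the feedback loop around ([P1/(1+P1*P2)]+P3+P4), P5 -> (24*s^5 + 38*s^4 + 105*s^3 - 157*s^2 + 5*s - 30)/(24*s^5 + 98*s^4 + 308*s^3 - 400*s^2 + 2*s - 68)
Step 3 gives the overall T(s). Then T(0) = -30/(-68) = 15/34.

Therefore the answer is 15/34.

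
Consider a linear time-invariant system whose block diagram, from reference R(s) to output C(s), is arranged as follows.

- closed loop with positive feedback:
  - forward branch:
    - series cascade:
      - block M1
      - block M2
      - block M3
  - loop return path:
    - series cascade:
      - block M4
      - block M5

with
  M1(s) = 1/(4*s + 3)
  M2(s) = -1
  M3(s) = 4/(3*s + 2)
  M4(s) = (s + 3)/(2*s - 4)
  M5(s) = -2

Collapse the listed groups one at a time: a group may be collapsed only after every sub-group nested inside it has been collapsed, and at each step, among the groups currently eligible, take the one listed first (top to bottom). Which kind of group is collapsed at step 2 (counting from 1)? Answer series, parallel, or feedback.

Step 1. series reduction of M1, M2, M3
Step 2. reduce the series chain M4, M5
Step 3. feedback reduction of (M1*M2*M3), (M4*M5)
The group at step 2 is a series group.

Answer: series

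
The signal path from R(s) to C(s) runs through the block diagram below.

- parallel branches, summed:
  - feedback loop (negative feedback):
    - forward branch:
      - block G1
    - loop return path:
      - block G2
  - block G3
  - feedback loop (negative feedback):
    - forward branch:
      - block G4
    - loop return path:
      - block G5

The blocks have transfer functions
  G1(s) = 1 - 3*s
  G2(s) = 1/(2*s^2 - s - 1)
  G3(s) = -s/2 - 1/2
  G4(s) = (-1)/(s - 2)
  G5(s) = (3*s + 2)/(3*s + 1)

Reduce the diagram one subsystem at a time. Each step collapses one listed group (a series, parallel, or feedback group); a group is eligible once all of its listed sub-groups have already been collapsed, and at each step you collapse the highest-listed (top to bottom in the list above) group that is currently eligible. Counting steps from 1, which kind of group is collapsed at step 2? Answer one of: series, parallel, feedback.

Step 1: feedback reduction of G1, G2
Step 2: reduce the feedback loop with forward G4 and return G5
Step 3: add [G1/(1+G1*G2)], G3, [G4/(1+G4*G5)] (parallel)
At step 2 the group reduced is feedback.

Final answer: feedback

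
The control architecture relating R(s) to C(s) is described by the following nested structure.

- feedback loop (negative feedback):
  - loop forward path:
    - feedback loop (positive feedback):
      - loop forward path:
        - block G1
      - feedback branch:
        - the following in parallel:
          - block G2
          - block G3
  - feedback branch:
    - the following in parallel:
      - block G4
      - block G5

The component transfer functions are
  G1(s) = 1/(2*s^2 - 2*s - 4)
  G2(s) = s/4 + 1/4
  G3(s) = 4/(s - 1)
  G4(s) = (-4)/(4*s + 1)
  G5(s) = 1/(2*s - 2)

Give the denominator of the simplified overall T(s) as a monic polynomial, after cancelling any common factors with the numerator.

First reduce the diagram to T(s).

Step 1 - parallel reduction of G2, G3: (s^2 + 15)/(4*s - 4)
Step 2 - close the feedback loop around G1, (G2+G3): (4*s - 4)/(8*s^3 - 17*s^2 - 8*s + 1)
Step 3 - reduce the parallel group G4, G5: (9 - 4*s)/(8*s^2 - 6*s - 2)
Step 4 - collapse the loop ([G1/(1-G1*(G2+G3))] forward, (G4+G5) return): (16*s^2 - 12*s - 4)/(32*s^4 - 60*s^3 - 49*s^2 - 12*s + 19)
Step 4 gives the fully reduced T(s), with no common factor left to cancel. The denominator's leading coefficient is 32, so divide each of its coefficients by 32 to get the monic form.

Answer: s^4 - 15*s^3/8 - 49*s^2/32 - 3*s/8 + 19/32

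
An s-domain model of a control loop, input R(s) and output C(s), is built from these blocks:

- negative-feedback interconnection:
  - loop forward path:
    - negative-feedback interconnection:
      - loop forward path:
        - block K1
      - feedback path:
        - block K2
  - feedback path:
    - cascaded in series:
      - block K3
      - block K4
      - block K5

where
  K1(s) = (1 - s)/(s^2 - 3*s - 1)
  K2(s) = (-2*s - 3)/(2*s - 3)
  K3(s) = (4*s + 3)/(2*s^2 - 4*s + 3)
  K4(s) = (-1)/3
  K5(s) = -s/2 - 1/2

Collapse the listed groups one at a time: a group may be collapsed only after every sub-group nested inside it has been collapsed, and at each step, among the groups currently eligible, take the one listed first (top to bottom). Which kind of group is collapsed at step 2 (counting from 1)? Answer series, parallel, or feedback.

Step 1. close the feedback loop around K1, K2
Step 2. multiply K3, K4, K5 (series)
Step 3. apply the feedback formula to [K1/(1+K1*K2)], (K3*K4*K5)
Step 2: series.

Therefore the answer is series.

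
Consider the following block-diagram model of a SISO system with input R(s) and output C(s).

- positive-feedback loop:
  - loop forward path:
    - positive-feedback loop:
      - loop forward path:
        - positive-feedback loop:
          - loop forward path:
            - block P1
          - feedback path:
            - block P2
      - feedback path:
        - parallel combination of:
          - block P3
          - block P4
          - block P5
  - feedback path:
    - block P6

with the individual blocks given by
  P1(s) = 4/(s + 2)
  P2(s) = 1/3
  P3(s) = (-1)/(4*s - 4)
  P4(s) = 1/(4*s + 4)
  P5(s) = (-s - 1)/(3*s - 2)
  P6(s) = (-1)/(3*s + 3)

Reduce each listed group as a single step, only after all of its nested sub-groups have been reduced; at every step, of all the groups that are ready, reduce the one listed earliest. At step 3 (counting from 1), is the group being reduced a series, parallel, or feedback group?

Answer: feedback

Working:
1. collapse the loop (P1 forward, P2 return)
2. parallel reduction of P3, P4, P5
3. reduce the feedback loop with forward [P1/(1-P1*P2)] and return (P3+P4+P5)
4. apply the feedback formula to [[P1/(1-P1*P2)]/(1-[P1/(1-P1*P2)]*(P3+P4+P5))], P6
At step 3 the group reduced is feedback.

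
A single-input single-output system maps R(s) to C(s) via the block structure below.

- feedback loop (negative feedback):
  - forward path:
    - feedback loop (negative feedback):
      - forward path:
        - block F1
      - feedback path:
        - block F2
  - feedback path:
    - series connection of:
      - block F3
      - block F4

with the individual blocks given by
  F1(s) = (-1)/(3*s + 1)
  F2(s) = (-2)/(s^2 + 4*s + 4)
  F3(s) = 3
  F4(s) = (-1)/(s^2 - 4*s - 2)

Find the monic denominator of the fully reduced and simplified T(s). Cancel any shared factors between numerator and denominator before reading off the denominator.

First reduce the diagram to T(s).

(1) feedback reduction of F1, F2 -> (-s^2 - 4*s - 4)/(3*s^3 + 13*s^2 + 16*s + 6)
(2) cascade F3, F4 -> (-3)/(s^2 - 4*s - 2)
(3) collapse the loop ([F1/(1+F1*F2)] forward, (F3*F4) return) -> (-s^4 + 14*s^2 + 24*s + 8)/(3*s^5 + s^4 - 42*s^3 - 81*s^2 - 44*s)
Step 3 gives the fully reduced T(s), with no common factor left to cancel. The denominator's leading coefficient is 3, so divide each of its coefficients by 3 to get the monic form.

Answer: s^5 + s^4/3 - 14*s^3 - 27*s^2 - 44*s/3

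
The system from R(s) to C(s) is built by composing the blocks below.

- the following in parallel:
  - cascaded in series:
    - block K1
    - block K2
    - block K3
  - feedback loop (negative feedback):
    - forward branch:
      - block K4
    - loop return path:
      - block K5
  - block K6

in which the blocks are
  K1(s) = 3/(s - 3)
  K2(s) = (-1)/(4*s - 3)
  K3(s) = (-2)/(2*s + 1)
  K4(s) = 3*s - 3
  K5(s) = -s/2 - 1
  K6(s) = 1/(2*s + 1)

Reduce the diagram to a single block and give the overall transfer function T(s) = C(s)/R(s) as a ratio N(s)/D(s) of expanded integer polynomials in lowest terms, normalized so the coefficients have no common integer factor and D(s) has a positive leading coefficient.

First reduce the diagram to T(s).

[1] reduce the series chain K1, K2, K3 -> 6/(8*s^3 - 26*s^2 + 3*s + 9)
[2] apply the feedback formula to K4, K5 -> (6 - 6*s)/(3*s^2 + 3*s - 8)
[3] parallel reduction of (K1*K2*K3), [K4/(1+K4*K5)], K6, giving the overall T(s)

Answer: (-36*s^4 + 171*s^3 - 206*s^2 + 129*s - 66)/(24*s^5 - 54*s^4 - 133*s^3 + 244*s^2 + 3*s - 72)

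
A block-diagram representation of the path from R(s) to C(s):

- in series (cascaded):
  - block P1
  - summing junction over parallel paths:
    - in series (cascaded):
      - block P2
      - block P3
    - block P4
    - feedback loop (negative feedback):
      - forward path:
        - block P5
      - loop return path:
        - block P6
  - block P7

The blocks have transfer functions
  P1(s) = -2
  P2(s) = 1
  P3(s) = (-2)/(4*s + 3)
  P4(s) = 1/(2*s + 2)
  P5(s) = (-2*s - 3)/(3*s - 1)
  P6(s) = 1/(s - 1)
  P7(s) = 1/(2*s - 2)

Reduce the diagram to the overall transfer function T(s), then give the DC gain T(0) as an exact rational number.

Step 1. multiply P2, P3 (series); result (-2)/(4*s + 3)
Step 2. apply the feedback formula to P5, P6; result (-2*s^2 - s + 3)/(3*s^2 - 6*s - 2)
Step 3. combine (P2*P3), P4, [P5/(1+P5*P6)] in parallel; result (-16*s^4 - 36*s^3 - 5*s^2 + 42*s + 20)/(24*s^4 - 6*s^3 - 82*s^2 - 64*s - 12)
Step 4. multiply P1, ((P2*P3)+P4+[P5/(1+P5*P6)]), P7 (series); result (16*s^4 + 36*s^3 + 5*s^2 - 42*s - 20)/(24*s^5 - 30*s^4 - 76*s^3 + 18*s^2 + 52*s + 12)
Step 4 gives the overall T(s). Then T(0) = -20/12 = -5/3.

Therefore the answer is -5/3.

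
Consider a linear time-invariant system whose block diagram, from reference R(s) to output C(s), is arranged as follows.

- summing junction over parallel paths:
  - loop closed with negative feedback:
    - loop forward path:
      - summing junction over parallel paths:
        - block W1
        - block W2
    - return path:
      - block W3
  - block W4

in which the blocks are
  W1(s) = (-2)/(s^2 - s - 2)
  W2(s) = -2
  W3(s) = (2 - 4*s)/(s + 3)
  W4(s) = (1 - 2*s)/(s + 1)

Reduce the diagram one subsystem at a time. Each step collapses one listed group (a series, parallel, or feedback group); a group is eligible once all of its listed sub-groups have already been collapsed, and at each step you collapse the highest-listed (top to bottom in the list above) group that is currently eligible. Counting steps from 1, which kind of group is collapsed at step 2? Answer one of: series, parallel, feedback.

The answer is feedback.

Reasoning:
Step 1: sum the parallel branches W1, W2
Step 2: apply the feedback formula to (W1+W2), W3
Step 3: combine [(W1+W2)/(1+(W1+W2)*W3)], W4 in parallel
Step 2 collapses a feedback group.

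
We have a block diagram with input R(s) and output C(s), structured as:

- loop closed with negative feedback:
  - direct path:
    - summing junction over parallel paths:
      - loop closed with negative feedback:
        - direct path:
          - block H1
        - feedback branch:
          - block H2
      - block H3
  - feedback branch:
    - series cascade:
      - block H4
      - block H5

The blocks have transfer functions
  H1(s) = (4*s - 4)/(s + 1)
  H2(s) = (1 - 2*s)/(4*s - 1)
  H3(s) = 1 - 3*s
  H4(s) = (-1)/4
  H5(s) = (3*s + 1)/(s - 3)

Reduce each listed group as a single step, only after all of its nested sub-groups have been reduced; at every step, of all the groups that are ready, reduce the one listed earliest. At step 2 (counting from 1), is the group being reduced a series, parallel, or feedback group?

Answer: parallel

Working:
1. reduce the feedback loop with forward H1 and return H2
2. sum the parallel branches [H1/(1+H1*H2)], H3
3. series reduction of H4, H5
4. reduce the feedback loop with forward ([H1/(1+H1*H2)]+H3) and return (H4*H5)
The group at step 2 is a parallel group.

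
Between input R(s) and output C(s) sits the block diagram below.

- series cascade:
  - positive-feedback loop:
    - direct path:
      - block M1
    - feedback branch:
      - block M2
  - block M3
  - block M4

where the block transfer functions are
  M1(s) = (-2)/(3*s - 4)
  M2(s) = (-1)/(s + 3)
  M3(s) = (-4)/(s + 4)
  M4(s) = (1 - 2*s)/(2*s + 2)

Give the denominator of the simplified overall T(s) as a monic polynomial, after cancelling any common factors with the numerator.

1. feedback reduction of M1, M2 gives (-2*s - 6)/(3*s^2 + 5*s - 14)
2. series reduction of [M1/(1-M1*M2)], M3, M4 gives (-8*s^2 - 20*s + 12)/(3*s^4 + 20*s^3 + 23*s^2 - 50*s - 56)
No further cancellation is possible in the step-2 result, so that is T(s). Its denominator becomes monic after dividing by the leading coefficient 3.

Hence the answer: s^4 + 20*s^3/3 + 23*s^2/3 - 50*s/3 - 56/3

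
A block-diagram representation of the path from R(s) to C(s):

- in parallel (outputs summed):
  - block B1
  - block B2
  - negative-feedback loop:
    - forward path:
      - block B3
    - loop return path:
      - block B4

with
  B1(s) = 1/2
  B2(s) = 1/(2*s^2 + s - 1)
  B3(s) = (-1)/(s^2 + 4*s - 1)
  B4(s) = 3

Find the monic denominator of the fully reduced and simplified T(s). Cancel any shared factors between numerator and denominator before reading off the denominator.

(1) apply the feedback formula to B3, B4: (-1)/(s^2 + 4*s - 4)
(2) sum the parallel branches B1, B2, [B3/(1+B3*B4)]: (2*s^4 + 9*s^3 - 7*s^2 - 2*s - 2)/(4*s^4 + 18*s^3 - 10*s^2 - 16*s + 8)
Step 2 gives the fully reduced T(s), with no common factor left to cancel. The denominator's leading coefficient is 4, so divide each of its coefficients by 4 to get the monic form.

Answer: s^4 + 9*s^3/2 - 5*s^2/2 - 4*s + 2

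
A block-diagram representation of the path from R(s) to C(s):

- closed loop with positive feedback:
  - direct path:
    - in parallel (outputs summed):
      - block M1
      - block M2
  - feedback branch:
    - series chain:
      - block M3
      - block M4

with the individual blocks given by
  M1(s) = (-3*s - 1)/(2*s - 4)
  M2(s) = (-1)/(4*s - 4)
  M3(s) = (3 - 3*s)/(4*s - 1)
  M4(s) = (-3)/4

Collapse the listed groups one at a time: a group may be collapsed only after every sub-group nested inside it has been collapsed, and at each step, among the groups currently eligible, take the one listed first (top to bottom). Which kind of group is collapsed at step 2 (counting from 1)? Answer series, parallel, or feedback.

The answer is series.

Reasoning:
(1) sum the parallel branches M1, M2
(2) multiply M3, M4 (series)
(3) feedback reduction of (M1+M2), (M3*M4)
At step 2 the group reduced is series.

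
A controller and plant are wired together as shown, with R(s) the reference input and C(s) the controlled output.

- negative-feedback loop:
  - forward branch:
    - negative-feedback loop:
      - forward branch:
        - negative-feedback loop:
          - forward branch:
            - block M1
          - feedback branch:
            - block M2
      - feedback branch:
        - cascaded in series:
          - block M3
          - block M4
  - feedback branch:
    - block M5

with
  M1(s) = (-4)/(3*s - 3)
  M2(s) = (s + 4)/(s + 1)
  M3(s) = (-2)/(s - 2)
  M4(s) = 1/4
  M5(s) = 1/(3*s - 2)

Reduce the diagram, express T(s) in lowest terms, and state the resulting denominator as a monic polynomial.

First reduce the diagram to T(s).

Step 1. feedback reduction of M1, M2: (-4*s - 4)/(3*s^2 - 4*s - 19)
Step 2. combine M3, M4 in series: (-1)/(2*s - 4)
Step 3. close the feedback loop around [M1/(1+M1*M2)], (M3*M4): (-4*s^2 + 4*s + 8)/(3*s^3 - 10*s^2 - 9*s + 40)
Step 4. close the feedback loop around [[M1/(1+M1*M2)]/(1+[M1/(1+M1*M2)]*(M3*M4))], M5: (-12*s^3 + 20*s^2 + 16*s - 16)/(9*s^4 - 36*s^3 - 11*s^2 + 142*s - 72)
That last expression is T(s), already simplified. Scaling its denominator by 1/9 (the reciprocal of the leading coefficient) yields the monic denominator.

Answer: s^4 - 4*s^3 - 11*s^2/9 + 142*s/9 - 8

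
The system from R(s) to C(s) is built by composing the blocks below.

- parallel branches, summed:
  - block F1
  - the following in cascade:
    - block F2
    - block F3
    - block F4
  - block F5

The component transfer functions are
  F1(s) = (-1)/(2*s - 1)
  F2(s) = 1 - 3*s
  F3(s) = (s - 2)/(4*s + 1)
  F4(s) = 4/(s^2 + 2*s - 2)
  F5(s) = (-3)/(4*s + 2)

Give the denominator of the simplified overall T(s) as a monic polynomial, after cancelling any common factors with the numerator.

Answer: s^5 + 9*s^4/4 - 7*s^3/4 - 17*s^2/16 + 3*s/8 + 1/8

Working:
[1] cascade F2, F3, F4; result (-12*s^2 + 28*s - 8)/(4*s^3 + 9*s^2 - 6*s - 2)
[2] reduce the parallel group F1, (F2*F3*F4), F5; result (-136*s^4 + 138*s^3 + 29*s^2 - 42*s + 14)/(32*s^5 + 72*s^4 - 56*s^3 - 34*s^2 + 12*s + 4)
The result of step 2 is T(s) in lowest terms. Its denominator has leading coefficient 32; dividing the denominator through by 32 makes it monic.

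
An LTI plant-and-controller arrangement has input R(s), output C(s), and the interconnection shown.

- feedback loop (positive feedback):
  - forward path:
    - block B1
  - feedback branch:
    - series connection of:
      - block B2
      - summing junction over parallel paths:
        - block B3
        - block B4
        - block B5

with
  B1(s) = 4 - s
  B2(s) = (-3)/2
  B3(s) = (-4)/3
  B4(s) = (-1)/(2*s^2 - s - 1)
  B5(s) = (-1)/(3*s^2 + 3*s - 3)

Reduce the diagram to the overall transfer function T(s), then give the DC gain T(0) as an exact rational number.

Reducing step by step:

Step 1 - combine B3, B4, B5 in parallel; result (-8*s^4 - 4*s^3 + 11*s^2 - 2*s)/(6*s^4 + 3*s^3 - 12*s^2 + 3)
Step 2 - reduce the series chain B2, (B3+B4+B5); result (8*s^4 + 4*s^3 - 11*s^2 + 2*s)/(4*s^4 + 2*s^3 - 8*s^2 + 2)
Step 3 - close the feedback loop around B1, (B2*(B3+B4+B5)); result (-4*s^5 + 14*s^4 + 16*s^3 - 32*s^2 - 2*s + 8)/(8*s^5 - 24*s^4 - 25*s^3 + 38*s^2 - 8*s + 2)
Evaluating the step-3 result (the overall T(s)) at s = 0 gives T(0) = 8/2 = 4.

Answer: 4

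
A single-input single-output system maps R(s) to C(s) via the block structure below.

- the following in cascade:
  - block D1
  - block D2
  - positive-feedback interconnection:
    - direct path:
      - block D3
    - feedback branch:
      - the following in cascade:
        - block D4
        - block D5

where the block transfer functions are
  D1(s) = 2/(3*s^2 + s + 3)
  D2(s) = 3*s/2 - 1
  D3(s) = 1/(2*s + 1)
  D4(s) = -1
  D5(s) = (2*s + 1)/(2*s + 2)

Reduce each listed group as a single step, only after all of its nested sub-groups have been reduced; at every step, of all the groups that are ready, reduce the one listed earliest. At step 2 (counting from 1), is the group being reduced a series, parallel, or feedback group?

The answer is feedback.

Reasoning:
Step 1: combine D4, D5 in series
Step 2: apply the feedback formula to D3, (D4*D5)
Step 3: reduce the series chain D1, D2, [D3/(1-D3*(D4*D5))]
Step 2 collapses a feedback group.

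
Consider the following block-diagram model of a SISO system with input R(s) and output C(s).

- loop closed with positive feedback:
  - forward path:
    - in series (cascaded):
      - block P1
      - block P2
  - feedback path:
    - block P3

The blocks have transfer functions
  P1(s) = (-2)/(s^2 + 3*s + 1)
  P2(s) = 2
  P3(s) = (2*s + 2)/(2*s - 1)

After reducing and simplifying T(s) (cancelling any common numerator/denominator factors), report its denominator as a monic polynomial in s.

The answer is s^3 + 5*s^2/2 + 7*s/2 + 7/2.

Reasoning:
(1) series reduction of P1, P2 gives (-4)/(s^2 + 3*s + 1)
(2) collapse the loop ((P1*P2) forward, P3 return) gives (4 - 8*s)/(2*s^3 + 5*s^2 + 7*s + 7)
Step 2 gives the fully reduced T(s), with no common factor left to cancel. The denominator's leading coefficient is 2, so divide each of its coefficients by 2 to get the monic form.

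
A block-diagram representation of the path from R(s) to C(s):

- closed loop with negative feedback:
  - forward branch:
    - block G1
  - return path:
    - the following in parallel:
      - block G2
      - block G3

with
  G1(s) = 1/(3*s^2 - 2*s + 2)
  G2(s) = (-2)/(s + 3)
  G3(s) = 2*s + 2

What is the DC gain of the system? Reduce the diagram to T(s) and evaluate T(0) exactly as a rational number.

Answer: 3/10

Working:
Step 1. parallel reduction of G2, G3, giving (2*s^2 + 8*s + 4)/(s + 3)
Step 2. reduce the feedback loop with forward G1 and return (G2+G3), giving (s + 3)/(3*s^3 + 9*s^2 + 4*s + 10)
Step 2 gives the overall T(s). Then T(0) = 3/10.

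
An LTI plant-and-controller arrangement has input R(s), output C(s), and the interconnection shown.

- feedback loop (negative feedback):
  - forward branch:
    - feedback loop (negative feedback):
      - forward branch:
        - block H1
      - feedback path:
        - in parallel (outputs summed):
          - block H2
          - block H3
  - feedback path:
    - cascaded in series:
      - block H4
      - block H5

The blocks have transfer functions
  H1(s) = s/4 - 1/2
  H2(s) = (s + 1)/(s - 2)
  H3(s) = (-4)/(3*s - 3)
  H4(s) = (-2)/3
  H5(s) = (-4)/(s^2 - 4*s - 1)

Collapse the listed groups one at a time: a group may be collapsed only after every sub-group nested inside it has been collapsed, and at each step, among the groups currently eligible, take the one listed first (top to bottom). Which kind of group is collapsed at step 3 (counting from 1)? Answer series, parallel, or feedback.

Step 1. parallel reduction of H2, H3
Step 2. apply the feedback formula to H1, (H2+H3)
Step 3. reduce the series chain H4, H5
Step 4. collapse the loop ([H1/(1+H1*(H2+H3))] forward, (H4*H5) return)
So the answer for step 3 is series.

Final answer: series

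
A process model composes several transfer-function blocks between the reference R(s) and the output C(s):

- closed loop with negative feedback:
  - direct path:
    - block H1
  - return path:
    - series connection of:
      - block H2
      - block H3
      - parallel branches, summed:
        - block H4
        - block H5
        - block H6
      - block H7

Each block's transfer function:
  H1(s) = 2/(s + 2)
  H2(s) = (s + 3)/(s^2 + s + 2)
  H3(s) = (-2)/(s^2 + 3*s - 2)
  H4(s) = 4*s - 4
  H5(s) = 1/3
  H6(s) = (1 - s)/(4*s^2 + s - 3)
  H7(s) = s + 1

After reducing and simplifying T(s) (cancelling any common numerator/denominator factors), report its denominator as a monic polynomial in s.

Step 1: sum the parallel branches H4, H5, H6, giving (48*s^3 - 32*s^2 - 50*s + 36)/(12*s^2 + 3*s - 9)
Step 2: cascade H2, H3, (H4+H5+H6), H7, giving (-96*s^4 - 224*s^3 + 292*s^2 + 228*s - 216)/(12*s^5 + 39*s^4 + 21*s^2 - 84*s + 36)
Step 3: reduce the feedback loop with forward H1 and return (H2*H3*(H4+H5+H6)*H7), giving (24*s^5 + 78*s^4 + 42*s^2 - 168*s + 72)/(12*s^6 + 63*s^5 - 114*s^4 - 427*s^3 + 542*s^2 + 324*s - 360)
Step 3 gives the fully reduced T(s), with no common factor left to cancel. The denominator's leading coefficient is 12, so divide each of its coefficients by 12 to get the monic form.

Therefore the answer is s^6 + 21*s^5/4 - 19*s^4/2 - 427*s^3/12 + 271*s^2/6 + 27*s - 30.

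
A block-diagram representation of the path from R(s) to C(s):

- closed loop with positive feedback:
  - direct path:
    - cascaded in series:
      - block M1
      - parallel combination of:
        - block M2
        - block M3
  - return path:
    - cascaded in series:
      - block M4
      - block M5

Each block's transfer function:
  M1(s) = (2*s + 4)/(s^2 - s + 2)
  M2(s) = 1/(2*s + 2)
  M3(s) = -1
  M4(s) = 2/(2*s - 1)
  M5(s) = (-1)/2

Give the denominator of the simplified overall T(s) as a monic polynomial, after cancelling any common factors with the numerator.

Answer: s^4 - s^3/2 - s - 2

Working:
(1) reduce the parallel group M2, M3: (-2*s - 1)/(2*s + 2)
(2) multiply M1, (M2+M3) (series): (-2*s^2 - 5*s - 2)/(s^3 + s + 2)
(3) multiply M4, M5 (series): (-1)/(2*s - 1)
(4) collapse the loop ((M1*(M2+M3)) forward, (M4*M5) return): (-4*s^3 - 8*s^2 + s + 2)/(2*s^4 - s^3 - 2*s - 4)
The result of step 4 is T(s) in lowest terms. Its denominator has leading coefficient 2; dividing the denominator through by 2 makes it monic.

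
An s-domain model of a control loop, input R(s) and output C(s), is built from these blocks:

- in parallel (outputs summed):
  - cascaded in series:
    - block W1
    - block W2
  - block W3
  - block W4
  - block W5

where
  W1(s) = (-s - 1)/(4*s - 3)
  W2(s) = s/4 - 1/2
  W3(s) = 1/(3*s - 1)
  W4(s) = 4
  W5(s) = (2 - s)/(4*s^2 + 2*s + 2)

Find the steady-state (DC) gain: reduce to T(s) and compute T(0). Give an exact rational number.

Step 1 - multiply W1, W2 (series) -> (-s^2 + s + 2)/(16*s - 12)
Step 2 - sum the parallel branches (W1*W2), W3, W4, W5 -> (-6*s^5 + 389*s^4 - 205*s^3 + 151*s^2 - 211*s + 46)/(96*s^4 - 56*s^3 + 20*s^2 - 40*s + 12)
DC gain: substitute s = 0 into T(s) from step 2: T(0) = 46/12 = 23/6.

Therefore the answer is 23/6.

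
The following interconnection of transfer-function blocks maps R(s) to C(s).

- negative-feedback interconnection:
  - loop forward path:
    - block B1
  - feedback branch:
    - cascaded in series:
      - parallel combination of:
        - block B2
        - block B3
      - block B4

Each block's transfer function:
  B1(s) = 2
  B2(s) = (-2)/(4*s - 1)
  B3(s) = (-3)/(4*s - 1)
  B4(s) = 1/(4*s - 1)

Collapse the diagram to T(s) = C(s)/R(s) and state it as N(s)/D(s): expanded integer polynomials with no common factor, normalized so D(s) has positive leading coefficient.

The answer is (32*s^2 - 16*s + 2)/(16*s^2 - 8*s - 9).

Reasoning:
1. reduce the parallel group B2, B3, giving (-5)/(4*s - 1)
2. cascade (B2+B3), B4, giving (-5)/(16*s^2 - 8*s + 1)
3. apply the feedback formula to B1, ((B2+B3)*B4); the result is T(s) itself (integer coefficients, no common factor, positive leading denominator coefficient)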